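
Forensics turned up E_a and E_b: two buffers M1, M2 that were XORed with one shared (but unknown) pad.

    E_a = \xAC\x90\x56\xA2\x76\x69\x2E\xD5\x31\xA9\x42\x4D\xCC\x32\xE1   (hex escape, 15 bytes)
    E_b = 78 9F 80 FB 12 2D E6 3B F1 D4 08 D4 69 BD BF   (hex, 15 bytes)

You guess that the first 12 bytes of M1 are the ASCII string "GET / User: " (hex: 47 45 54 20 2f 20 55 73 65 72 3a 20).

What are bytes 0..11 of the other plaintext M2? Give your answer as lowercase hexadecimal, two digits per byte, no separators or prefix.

First, E_a ⊕ E_b = (M1 ⊕ K) ⊕ (M2 ⊕ K) = M1 ⊕ M2, so the key drops out. Then M2 = (M1 ⊕ M2) ⊕ M1 over the first 12 bytes.
byte 0: (ac xor 78) xor 47 = d4 xor 47 = 93
byte 1: (90 xor 9f) xor 45 = 0f xor 45 = 4a
byte 2: (56 xor 80) xor 54 = d6 xor 54 = 82
byte 3: (a2 xor fb) xor 20 = 59 xor 20 = 79
byte 4: (76 xor 12) xor 2f = 64 xor 2f = 4b
byte 5: (69 xor 2d) xor 20 = 44 xor 20 = 64
byte 6: (2e xor e6) xor 55 = c8 xor 55 = 9d
byte 7: (d5 xor 3b) xor 73 = ee xor 73 = 9d
byte 8: (31 xor f1) xor 65 = c0 xor 65 = a5
byte 9: (a9 xor d4) xor 72 = 7d xor 72 = 0f
byte 10: (42 xor 08) xor 3a = 4a xor 3a = 70
byte 11: (4d xor d4) xor 20 = 99 xor 20 = b9

934a82794b649d9da50f70b9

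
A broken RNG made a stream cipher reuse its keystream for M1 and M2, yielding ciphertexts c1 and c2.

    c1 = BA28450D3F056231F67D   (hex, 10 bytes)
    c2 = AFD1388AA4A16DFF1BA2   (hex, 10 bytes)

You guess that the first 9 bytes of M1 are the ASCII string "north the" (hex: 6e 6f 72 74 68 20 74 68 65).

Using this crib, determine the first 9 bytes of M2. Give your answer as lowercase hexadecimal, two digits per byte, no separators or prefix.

First, c1 ⊕ c2 = (M1 ⊕ K) ⊕ (M2 ⊕ K) = M1 ⊕ M2, so the key drops out. Then M2 = (M1 ⊕ M2) ⊕ M1 over the first 9 bytes.
byte 0: (ba XOR af) XOR 6e = 15 XOR 6e = 7b
byte 1: (28 XOR d1) XOR 6f = f9 XOR 6f = 96
byte 2: (45 XOR 38) XOR 72 = 7d XOR 72 = 0f
byte 3: (0d XOR 8a) XOR 74 = 87 XOR 74 = f3
byte 4: (3f XOR a4) XOR 68 = 9b XOR 68 = f3
byte 5: (05 XOR a1) XOR 20 = a4 XOR 20 = 84
byte 6: (62 XOR 6d) XOR 74 = 0f XOR 74 = 7b
byte 7: (31 XOR ff) XOR 68 = ce XOR 68 = a6
byte 8: (f6 XOR 1b) XOR 65 = ed XOR 65 = 88

7b960ff3f3847ba688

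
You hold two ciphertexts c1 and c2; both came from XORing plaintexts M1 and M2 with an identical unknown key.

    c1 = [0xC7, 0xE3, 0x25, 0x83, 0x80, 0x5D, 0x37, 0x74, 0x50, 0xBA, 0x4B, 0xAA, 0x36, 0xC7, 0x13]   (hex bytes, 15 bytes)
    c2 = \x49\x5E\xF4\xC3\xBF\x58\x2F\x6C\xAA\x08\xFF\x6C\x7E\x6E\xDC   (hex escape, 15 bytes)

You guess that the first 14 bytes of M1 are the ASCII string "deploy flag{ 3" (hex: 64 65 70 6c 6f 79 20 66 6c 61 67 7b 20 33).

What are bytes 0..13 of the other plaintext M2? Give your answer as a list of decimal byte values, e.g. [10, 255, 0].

First, c1 ⊕ c2 = (M1 ⊕ K) ⊕ (M2 ⊕ K) = M1 ⊕ M2, so the key drops out. Then M2 = (M1 ⊕ M2) ⊕ M1 over the first 14 bytes.
byte 0: (c7 ⊕ 49) ⊕ 64 = 8e ⊕ 64 = ea
byte 1: (e3 ⊕ 5e) ⊕ 65 = bd ⊕ 65 = d8
byte 2: (25 ⊕ f4) ⊕ 70 = d1 ⊕ 70 = a1
byte 3: (83 ⊕ c3) ⊕ 6c = 40 ⊕ 6c = 2c
byte 4: (80 ⊕ bf) ⊕ 6f = 3f ⊕ 6f = 50
byte 5: (5d ⊕ 58) ⊕ 79 = 05 ⊕ 79 = 7c
byte 6: (37 ⊕ 2f) ⊕ 20 = 18 ⊕ 20 = 38
byte 7: (74 ⊕ 6c) ⊕ 66 = 18 ⊕ 66 = 7e
byte 8: (50 ⊕ aa) ⊕ 6c = fa ⊕ 6c = 96
byte 9: (ba ⊕ 08) ⊕ 61 = b2 ⊕ 61 = d3
byte 10: (4b ⊕ ff) ⊕ 67 = b4 ⊕ 67 = d3
byte 11: (aa ⊕ 6c) ⊕ 7b = c6 ⊕ 7b = bd
byte 12: (36 ⊕ 7e) ⊕ 20 = 48 ⊕ 20 = 68
byte 13: (c7 ⊕ 6e) ⊕ 33 = a9 ⊕ 33 = 9a

[234, 216, 161, 44, 80, 124, 56, 126, 150, 211, 211, 189, 104, 154]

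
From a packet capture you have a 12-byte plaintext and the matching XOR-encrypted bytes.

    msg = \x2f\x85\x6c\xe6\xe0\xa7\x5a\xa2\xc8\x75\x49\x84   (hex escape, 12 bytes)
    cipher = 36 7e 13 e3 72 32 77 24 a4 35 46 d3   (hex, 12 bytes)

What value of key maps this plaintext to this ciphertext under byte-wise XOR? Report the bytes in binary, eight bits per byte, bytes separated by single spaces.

Since cipher = msg ⊕ key, XORing both sides with msg gives key = msg ⊕ cipher.
00101111 xor 00110110 = 00011001
10000101 xor 01111110 = 11111011
01101100 xor 00010011 = 01111111
11100110 xor 11100011 = 00000101
11100000 xor 01110010 = 10010010
10100111 xor 00110010 = 10010101
01011010 xor 01110111 = 00101101
10100010 xor 00100100 = 10000110
11001000 xor 10100100 = 01101100
01110101 xor 00110101 = 01000000
01001001 xor 01000110 = 00001111
10000100 xor 11010011 = 01010111

00011001 11111011 01111111 00000101 10010010 10010101 00101101 10000110 01101100 01000000 00001111 01010111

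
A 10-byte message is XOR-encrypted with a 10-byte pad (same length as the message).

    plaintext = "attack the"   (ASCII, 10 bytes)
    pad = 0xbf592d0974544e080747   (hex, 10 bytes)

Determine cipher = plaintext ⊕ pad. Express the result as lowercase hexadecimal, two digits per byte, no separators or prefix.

XOR is its own inverse, so applying the key byte-wise gives the result directly.
61 ^ bf = de
74 ^ 59 = 2d
74 ^ 2d = 59
61 ^ 09 = 68
63 ^ 74 = 17
6b ^ 54 = 3f
20 ^ 4e = 6e
74 ^ 08 = 7c
68 ^ 07 = 6f
65 ^ 47 = 22

de2d5968173f6e7c6f22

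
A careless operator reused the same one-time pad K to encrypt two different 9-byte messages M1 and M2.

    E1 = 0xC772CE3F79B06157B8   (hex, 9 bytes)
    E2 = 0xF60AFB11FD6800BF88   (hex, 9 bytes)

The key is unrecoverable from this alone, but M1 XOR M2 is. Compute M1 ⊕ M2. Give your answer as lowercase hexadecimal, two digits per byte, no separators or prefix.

E1 ⊕ E2 = (M1 ⊕ K) ⊕ (M2 ⊕ K) = M1 ⊕ M2 — the shared key cancels under XOR.
byte 0: c7 ^ f6 = 31
byte 1: 72 ^ 0a = 78
byte 2: ce ^ fb = 35
byte 3: 3f ^ 11 = 2e
byte 4: 79 ^ fd = 84
byte 5: b0 ^ 68 = d8
byte 6: 61 ^ 00 = 61
byte 7: 57 ^ bf = e8
byte 8: b8 ^ 88 = 30

3178352e84d861e830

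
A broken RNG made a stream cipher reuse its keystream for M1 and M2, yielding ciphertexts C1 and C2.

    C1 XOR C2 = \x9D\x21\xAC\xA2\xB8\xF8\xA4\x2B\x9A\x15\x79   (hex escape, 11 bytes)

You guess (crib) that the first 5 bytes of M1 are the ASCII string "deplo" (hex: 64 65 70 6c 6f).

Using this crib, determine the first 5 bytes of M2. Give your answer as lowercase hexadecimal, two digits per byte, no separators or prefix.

f944dcced7

Since C1 ⊕ C2 = M1 ⊕ M2, XORing with the guessed M1 bytes yields the corresponding M2 bytes: M2 = (C1 ⊕ C2) ⊕ M1.
157 ⊕ 100 = 249
 33 ⊕ 101 =  68
172 ⊕ 112 = 220
162 ⊕ 108 = 206
184 ⊕ 111 = 215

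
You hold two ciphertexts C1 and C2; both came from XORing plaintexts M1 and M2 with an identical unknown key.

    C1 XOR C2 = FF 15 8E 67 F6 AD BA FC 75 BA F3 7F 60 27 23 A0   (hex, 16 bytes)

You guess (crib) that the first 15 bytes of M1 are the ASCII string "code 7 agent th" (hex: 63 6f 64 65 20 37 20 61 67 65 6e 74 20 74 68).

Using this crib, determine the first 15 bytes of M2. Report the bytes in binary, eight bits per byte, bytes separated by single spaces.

10011100 01111010 11101010 00000010 11010110 10011010 10011010 10011101 00010010 11011111 10011101 00001011 01000000 01010011 01001011

Since C1 ⊕ C2 = M1 ⊕ M2, XORing with the guessed M1 bytes yields the corresponding M2 bytes: M2 = (C1 ⊕ C2) ⊕ M1.
byte 0: ff ^ 63 = 9c
byte 1: 15 ^ 6f = 7a
byte 2: 8e ^ 64 = ea
byte 3: 67 ^ 65 = 02
byte 4: f6 ^ 20 = d6
byte 5: ad ^ 37 = 9a
byte 6: ba ^ 20 = 9a
byte 7: fc ^ 61 = 9d
byte 8: 75 ^ 67 = 12
byte 9: ba ^ 65 = df
byte 10: f3 ^ 6e = 9d
byte 11: 7f ^ 74 = 0b
byte 12: 60 ^ 20 = 40
byte 13: 27 ^ 74 = 53
byte 14: 23 ^ 68 = 4b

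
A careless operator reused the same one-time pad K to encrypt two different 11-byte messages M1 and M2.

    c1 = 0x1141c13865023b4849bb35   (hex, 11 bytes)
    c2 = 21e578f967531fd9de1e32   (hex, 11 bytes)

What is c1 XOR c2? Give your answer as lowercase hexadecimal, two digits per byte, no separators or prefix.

30a4b9c10251249197a507

c1 ⊕ c2 = (M1 ⊕ K) ⊕ (M2 ⊕ K) = M1 ⊕ M2 — the shared key cancels under XOR.
byte 0: 11 XOR 21 = 30
byte 1: 41 XOR e5 = a4
byte 2: c1 XOR 78 = b9
byte 3: 38 XOR f9 = c1
byte 4: 65 XOR 67 = 02
byte 5: 02 XOR 53 = 51
byte 6: 3b XOR 1f = 24
byte 7: 48 XOR d9 = 91
byte 8: 49 XOR de = 97
byte 9: bb XOR 1e = a5
byte 10: 35 XOR 32 = 07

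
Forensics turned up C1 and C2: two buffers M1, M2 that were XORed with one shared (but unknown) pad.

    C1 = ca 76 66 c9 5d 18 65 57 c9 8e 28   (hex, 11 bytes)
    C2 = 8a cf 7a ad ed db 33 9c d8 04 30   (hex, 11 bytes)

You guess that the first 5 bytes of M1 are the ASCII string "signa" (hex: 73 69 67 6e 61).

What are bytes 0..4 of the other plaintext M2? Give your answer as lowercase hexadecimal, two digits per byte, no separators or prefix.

First, C1 ⊕ C2 = (M1 ⊕ K) ⊕ (M2 ⊕ K) = M1 ⊕ M2, so the key drops out. Then M2 = (M1 ⊕ M2) ⊕ M1 over the first 5 bytes.
byte 0: (ca XOR 8a) XOR 73 = 40 XOR 73 = 33
byte 1: (76 XOR cf) XOR 69 = b9 XOR 69 = d0
byte 2: (66 XOR 7a) XOR 67 = 1c XOR 67 = 7b
byte 3: (c9 XOR ad) XOR 6e = 64 XOR 6e = 0a
byte 4: (5d XOR ed) XOR 61 = b0 XOR 61 = d1

33d07b0ad1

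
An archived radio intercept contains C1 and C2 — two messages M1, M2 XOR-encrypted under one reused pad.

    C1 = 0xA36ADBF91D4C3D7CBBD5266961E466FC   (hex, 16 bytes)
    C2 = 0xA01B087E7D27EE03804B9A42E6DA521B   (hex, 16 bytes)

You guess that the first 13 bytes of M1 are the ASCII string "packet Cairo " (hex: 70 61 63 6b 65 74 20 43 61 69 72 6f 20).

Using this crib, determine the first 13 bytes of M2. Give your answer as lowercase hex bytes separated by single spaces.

73 10 b0 ec 05 1f f3 3c 5a f7 ce 44 a7

First, C1 ⊕ C2 = (M1 ⊕ K) ⊕ (M2 ⊕ K) = M1 ⊕ M2, so the key drops out. Then M2 = (M1 ⊕ M2) ⊕ M1 over the first 13 bytes.
byte 0: (a3 ^ a0) ^ 70 = 03 ^ 70 = 73
byte 1: (6a ^ 1b) ^ 61 = 71 ^ 61 = 10
byte 2: (db ^ 08) ^ 63 = d3 ^ 63 = b0
byte 3: (f9 ^ 7e) ^ 6b = 87 ^ 6b = ec
byte 4: (1d ^ 7d) ^ 65 = 60 ^ 65 = 05
byte 5: (4c ^ 27) ^ 74 = 6b ^ 74 = 1f
byte 6: (3d ^ ee) ^ 20 = d3 ^ 20 = f3
byte 7: (7c ^ 03) ^ 43 = 7f ^ 43 = 3c
byte 8: (bb ^ 80) ^ 61 = 3b ^ 61 = 5a
byte 9: (d5 ^ 4b) ^ 69 = 9e ^ 69 = f7
byte 10: (26 ^ 9a) ^ 72 = bc ^ 72 = ce
byte 11: (69 ^ 42) ^ 6f = 2b ^ 6f = 44
byte 12: (61 ^ e6) ^ 20 = 87 ^ 20 = a7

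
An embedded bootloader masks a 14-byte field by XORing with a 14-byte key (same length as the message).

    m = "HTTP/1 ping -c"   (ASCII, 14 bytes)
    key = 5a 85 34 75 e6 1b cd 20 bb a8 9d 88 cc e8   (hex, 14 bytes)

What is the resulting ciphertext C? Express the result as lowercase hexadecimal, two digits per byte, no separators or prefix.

12d16025c92aed50d2c6faa8e18b

XOR is its own inverse, so applying the key byte-wise gives the result directly.
48 ⊕ 5a = 12
54 ⊕ 85 = d1
54 ⊕ 34 = 60
50 ⊕ 75 = 25
2f ⊕ e6 = c9
31 ⊕ 1b = 2a
20 ⊕ cd = ed
70 ⊕ 20 = 50
69 ⊕ bb = d2
6e ⊕ a8 = c6
67 ⊕ 9d = fa
20 ⊕ 88 = a8
2d ⊕ cc = e1
63 ⊕ e8 = 8b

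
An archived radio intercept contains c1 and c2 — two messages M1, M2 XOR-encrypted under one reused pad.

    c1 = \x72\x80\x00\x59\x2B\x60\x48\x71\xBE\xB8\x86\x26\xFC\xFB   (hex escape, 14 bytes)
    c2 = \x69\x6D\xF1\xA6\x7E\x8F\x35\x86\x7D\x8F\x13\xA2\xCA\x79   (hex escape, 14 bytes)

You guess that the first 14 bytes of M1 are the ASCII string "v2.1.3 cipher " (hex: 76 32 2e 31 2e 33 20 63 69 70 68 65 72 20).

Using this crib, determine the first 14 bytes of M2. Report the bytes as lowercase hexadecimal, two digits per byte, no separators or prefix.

First, c1 ⊕ c2 = (M1 ⊕ K) ⊕ (M2 ⊕ K) = M1 ⊕ M2, so the key drops out. Then M2 = (M1 ⊕ M2) ⊕ M1 over the first 14 bytes.
byte 0: (72 XOR 69) XOR 76 = 1b XOR 76 = 6d
byte 1: (80 XOR 6d) XOR 32 = ed XOR 32 = df
byte 2: (00 XOR f1) XOR 2e = f1 XOR 2e = df
byte 3: (59 XOR a6) XOR 31 = ff XOR 31 = ce
byte 4: (2b XOR 7e) XOR 2e = 55 XOR 2e = 7b
byte 5: (60 XOR 8f) XOR 33 = ef XOR 33 = dc
byte 6: (48 XOR 35) XOR 20 = 7d XOR 20 = 5d
byte 7: (71 XOR 86) XOR 63 = f7 XOR 63 = 94
byte 8: (be XOR 7d) XOR 69 = c3 XOR 69 = aa
byte 9: (b8 XOR 8f) XOR 70 = 37 XOR 70 = 47
byte 10: (86 XOR 13) XOR 68 = 95 XOR 68 = fd
byte 11: (26 XOR a2) XOR 65 = 84 XOR 65 = e1
byte 12: (fc XOR ca) XOR 72 = 36 XOR 72 = 44
byte 13: (fb XOR 79) XOR 20 = 82 XOR 20 = a2

6ddfdfce7bdc5d94aa47fde144a2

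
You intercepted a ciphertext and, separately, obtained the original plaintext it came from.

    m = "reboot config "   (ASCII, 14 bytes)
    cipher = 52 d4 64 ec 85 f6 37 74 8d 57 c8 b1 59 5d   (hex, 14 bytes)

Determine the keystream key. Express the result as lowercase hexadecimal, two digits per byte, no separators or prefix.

20b10683ea821717e239aed83e7d

Since cipher = m ⊕ key, XORing both sides with m gives key = m ⊕ cipher.
72 ⊕ 52 = 20
65 ⊕ d4 = b1
62 ⊕ 64 = 06
6f ⊕ ec = 83
6f ⊕ 85 = ea
74 ⊕ f6 = 82
20 ⊕ 37 = 17
63 ⊕ 74 = 17
6f ⊕ 8d = e2
6e ⊕ 57 = 39
66 ⊕ c8 = ae
69 ⊕ b1 = d8
67 ⊕ 59 = 3e
20 ⊕ 5d = 7d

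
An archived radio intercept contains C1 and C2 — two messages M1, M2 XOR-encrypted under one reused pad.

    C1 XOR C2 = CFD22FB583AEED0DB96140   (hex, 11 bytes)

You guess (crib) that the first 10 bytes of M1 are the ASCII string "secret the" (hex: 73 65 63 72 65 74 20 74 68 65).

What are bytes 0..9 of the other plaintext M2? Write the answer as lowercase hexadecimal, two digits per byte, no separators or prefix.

Since C1 ⊕ C2 = M1 ⊕ M2, XORing with the guessed M1 bytes yields the corresponding M2 bytes: M2 = (C1 ⊕ C2) ⊕ M1.
cf ⊕ 73 = bc
d2 ⊕ 65 = b7
2f ⊕ 63 = 4c
b5 ⊕ 72 = c7
83 ⊕ 65 = e6
ae ⊕ 74 = da
ed ⊕ 20 = cd
0d ⊕ 74 = 79
b9 ⊕ 68 = d1
61 ⊕ 65 = 04

bcb74cc7e6dacd79d104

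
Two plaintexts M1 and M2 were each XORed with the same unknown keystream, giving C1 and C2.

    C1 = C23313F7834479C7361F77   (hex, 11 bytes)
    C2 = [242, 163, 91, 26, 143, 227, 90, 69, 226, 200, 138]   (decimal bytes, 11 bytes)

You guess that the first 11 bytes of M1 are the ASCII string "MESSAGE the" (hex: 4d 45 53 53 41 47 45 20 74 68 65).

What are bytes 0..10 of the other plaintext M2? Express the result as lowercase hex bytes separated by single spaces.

7d d5 1b be 4d e0 66 a2 a0 bf 98

First, C1 ⊕ C2 = (M1 ⊕ K) ⊕ (M2 ⊕ K) = M1 ⊕ M2, so the key drops out. Then M2 = (M1 ⊕ M2) ⊕ M1 over the first 11 bytes.
byte 0: (c2 XOR f2) XOR 4d = 30 XOR 4d = 7d
byte 1: (33 XOR a3) XOR 45 = 90 XOR 45 = d5
byte 2: (13 XOR 5b) XOR 53 = 48 XOR 53 = 1b
byte 3: (f7 XOR 1a) XOR 53 = ed XOR 53 = be
byte 4: (83 XOR 8f) XOR 41 = 0c XOR 41 = 4d
byte 5: (44 XOR e3) XOR 47 = a7 XOR 47 = e0
byte 6: (79 XOR 5a) XOR 45 = 23 XOR 45 = 66
byte 7: (c7 XOR 45) XOR 20 = 82 XOR 20 = a2
byte 8: (36 XOR e2) XOR 74 = d4 XOR 74 = a0
byte 9: (1f XOR c8) XOR 68 = d7 XOR 68 = bf
byte 10: (77 XOR 8a) XOR 65 = fd XOR 65 = 98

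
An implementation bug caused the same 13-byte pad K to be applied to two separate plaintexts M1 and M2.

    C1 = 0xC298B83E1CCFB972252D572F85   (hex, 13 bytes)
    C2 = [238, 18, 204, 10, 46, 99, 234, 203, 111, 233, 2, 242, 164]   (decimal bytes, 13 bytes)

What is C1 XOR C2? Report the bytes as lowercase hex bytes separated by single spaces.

2c 8a 74 34 32 ac 53 b9 4a c4 55 dd 21

C1 ⊕ C2 = (M1 ⊕ K) ⊕ (M2 ⊕ K) = M1 ⊕ M2 — the shared key cancels under XOR.
c2 ^ ee = 2c
98 ^ 12 = 8a
b8 ^ cc = 74
3e ^ 0a = 34
1c ^ 2e = 32
cf ^ 63 = ac
b9 ^ ea = 53
72 ^ cb = b9
25 ^ 6f = 4a
2d ^ e9 = c4
57 ^ 02 = 55
2f ^ f2 = dd
85 ^ a4 = 21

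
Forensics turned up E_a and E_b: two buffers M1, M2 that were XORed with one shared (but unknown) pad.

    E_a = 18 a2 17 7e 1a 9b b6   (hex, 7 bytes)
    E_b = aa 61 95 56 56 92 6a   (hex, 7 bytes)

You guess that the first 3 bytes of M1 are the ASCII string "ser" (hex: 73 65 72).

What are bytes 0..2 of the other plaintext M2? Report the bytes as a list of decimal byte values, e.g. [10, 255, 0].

First, E_a ⊕ E_b = (M1 ⊕ K) ⊕ (M2 ⊕ K) = M1 ⊕ M2, so the key drops out. Then M2 = (M1 ⊕ M2) ⊕ M1 over the first 3 bytes.
byte 0: (18 XOR aa) XOR 73 = b2 XOR 73 = c1
byte 1: (a2 XOR 61) XOR 65 = c3 XOR 65 = a6
byte 2: (17 XOR 95) XOR 72 = 82 XOR 72 = f0

[193, 166, 240]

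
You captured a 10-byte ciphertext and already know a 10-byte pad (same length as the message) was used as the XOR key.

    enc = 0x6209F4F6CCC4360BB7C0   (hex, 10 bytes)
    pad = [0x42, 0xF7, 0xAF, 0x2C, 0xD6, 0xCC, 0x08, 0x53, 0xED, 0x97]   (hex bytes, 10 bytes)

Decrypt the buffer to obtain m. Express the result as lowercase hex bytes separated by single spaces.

01100010 ^ 01000010 = 00100000
00001001 ^ 11110111 = 11111110
11110100 ^ 10101111 = 01011011
11110110 ^ 00101100 = 11011010
11001100 ^ 11010110 = 00011010
11000100 ^ 11001100 = 00001000
00110110 ^ 00001000 = 00111110
00001011 ^ 01010011 = 01011000
10110111 ^ 11101101 = 01011010
11000000 ^ 10010111 = 01010111

20 fe 5b da 1a 08 3e 58 5a 57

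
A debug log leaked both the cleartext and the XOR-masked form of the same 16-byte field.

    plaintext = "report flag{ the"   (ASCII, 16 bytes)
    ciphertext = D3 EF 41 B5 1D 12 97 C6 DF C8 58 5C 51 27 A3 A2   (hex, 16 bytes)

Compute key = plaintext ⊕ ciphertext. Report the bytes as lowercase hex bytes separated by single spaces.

Since ciphertext = plaintext ⊕ key, XORing both sides with plaintext gives key = plaintext ⊕ ciphertext.
114 ^ 211 = 161
101 ^ 239 = 138
112 ^  65 =  49
111 ^ 181 = 218
114 ^  29 = 111
116 ^  18 = 102
 32 ^ 151 = 183
102 ^ 198 = 160
108 ^ 223 = 179
 97 ^ 200 = 169
103 ^  88 =  63
123 ^  92 =  39
 32 ^  81 = 113
116 ^  39 =  83
104 ^ 163 = 203
101 ^ 162 = 199

a1 8a 31 da 6f 66 b7 a0 b3 a9 3f 27 71 53 cb c7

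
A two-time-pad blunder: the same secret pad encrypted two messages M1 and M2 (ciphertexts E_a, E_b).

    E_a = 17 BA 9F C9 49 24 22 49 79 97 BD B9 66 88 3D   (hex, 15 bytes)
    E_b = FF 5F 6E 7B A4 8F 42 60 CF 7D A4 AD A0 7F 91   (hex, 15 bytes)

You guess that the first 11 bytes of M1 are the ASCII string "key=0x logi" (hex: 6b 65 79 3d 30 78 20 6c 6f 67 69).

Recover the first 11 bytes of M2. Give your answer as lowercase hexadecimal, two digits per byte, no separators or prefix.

8380888fddd34045d98d70

First, E_a ⊕ E_b = (M1 ⊕ K) ⊕ (M2 ⊕ K) = M1 ⊕ M2, so the key drops out. Then M2 = (M1 ⊕ M2) ⊕ M1 over the first 11 bytes.
byte 0: (17 ^ ff) ^ 6b = e8 ^ 6b = 83
byte 1: (ba ^ 5f) ^ 65 = e5 ^ 65 = 80
byte 2: (9f ^ 6e) ^ 79 = f1 ^ 79 = 88
byte 3: (c9 ^ 7b) ^ 3d = b2 ^ 3d = 8f
byte 4: (49 ^ a4) ^ 30 = ed ^ 30 = dd
byte 5: (24 ^ 8f) ^ 78 = ab ^ 78 = d3
byte 6: (22 ^ 42) ^ 20 = 60 ^ 20 = 40
byte 7: (49 ^ 60) ^ 6c = 29 ^ 6c = 45
byte 8: (79 ^ cf) ^ 6f = b6 ^ 6f = d9
byte 9: (97 ^ 7d) ^ 67 = ea ^ 67 = 8d
byte 10: (bd ^ a4) ^ 69 = 19 ^ 69 = 70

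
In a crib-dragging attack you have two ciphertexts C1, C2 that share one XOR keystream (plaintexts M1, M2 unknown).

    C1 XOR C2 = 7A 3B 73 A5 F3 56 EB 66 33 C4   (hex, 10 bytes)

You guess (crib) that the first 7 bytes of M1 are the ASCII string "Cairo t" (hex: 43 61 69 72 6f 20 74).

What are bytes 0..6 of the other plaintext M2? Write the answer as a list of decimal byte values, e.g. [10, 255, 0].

[57, 90, 26, 215, 156, 118, 159]

Since C1 ⊕ C2 = M1 ⊕ M2, XORing with the guessed M1 bytes yields the corresponding M2 bytes: M2 = (C1 ⊕ C2) ⊕ M1.
byte 0: 7a xor 43 = 39
byte 1: 3b xor 61 = 5a
byte 2: 73 xor 69 = 1a
byte 3: a5 xor 72 = d7
byte 4: f3 xor 6f = 9c
byte 5: 56 xor 20 = 76
byte 6: eb xor 74 = 9f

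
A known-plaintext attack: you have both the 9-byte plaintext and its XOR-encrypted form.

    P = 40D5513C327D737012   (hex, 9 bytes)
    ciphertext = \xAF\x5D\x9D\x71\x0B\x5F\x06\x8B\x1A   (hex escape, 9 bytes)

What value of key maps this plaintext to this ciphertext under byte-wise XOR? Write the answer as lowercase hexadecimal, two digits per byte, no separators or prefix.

ef88cc4d392275fb08

Since ciphertext = P ⊕ key, XORing both sides with P gives key = P ⊕ ciphertext.
byte 0: 40 XOR af = ef
byte 1: d5 XOR 5d = 88
byte 2: 51 XOR 9d = cc
byte 3: 3c XOR 71 = 4d
byte 4: 32 XOR 0b = 39
byte 5: 7d XOR 5f = 22
byte 6: 73 XOR 06 = 75
byte 7: 70 XOR 8b = fb
byte 8: 12 XOR 1a = 08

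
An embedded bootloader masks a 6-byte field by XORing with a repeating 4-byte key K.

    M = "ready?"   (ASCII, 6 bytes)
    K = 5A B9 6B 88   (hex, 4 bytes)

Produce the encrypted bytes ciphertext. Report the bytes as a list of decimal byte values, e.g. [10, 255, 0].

[40, 220, 10, 236, 35, 134]

The 4-byte key repeats, so the effective keystream is 5a b9 6b 88 5a b9.
byte 0: 72 ^ 5a = 28
byte 1: 65 ^ b9 = dc
byte 2: 61 ^ 6b = 0a
byte 3: 64 ^ 88 = ec
byte 4: 79 ^ 5a = 23
byte 5: 3f ^ b9 = 86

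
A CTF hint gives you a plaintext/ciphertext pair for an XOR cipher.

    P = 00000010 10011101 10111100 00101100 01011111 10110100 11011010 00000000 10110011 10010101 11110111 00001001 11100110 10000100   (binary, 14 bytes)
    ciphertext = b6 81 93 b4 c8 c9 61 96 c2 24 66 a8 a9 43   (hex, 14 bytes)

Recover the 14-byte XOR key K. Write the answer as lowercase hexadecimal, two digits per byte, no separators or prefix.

b41c2f98977dbb9671b191a14fc7

Since ciphertext = P ⊕ K, XORing both sides with P gives K = P ⊕ ciphertext.
byte 0: 02 ^ b6 = b4
byte 1: 9d ^ 81 = 1c
byte 2: bc ^ 93 = 2f
byte 3: 2c ^ b4 = 98
byte 4: 5f ^ c8 = 97
byte 5: b4 ^ c9 = 7d
byte 6: da ^ 61 = bb
byte 7: 00 ^ 96 = 96
byte 8: b3 ^ c2 = 71
byte 9: 95 ^ 24 = b1
byte 10: f7 ^ 66 = 91
byte 11: 09 ^ a8 = a1
byte 12: e6 ^ a9 = 4f
byte 13: 84 ^ 43 = c7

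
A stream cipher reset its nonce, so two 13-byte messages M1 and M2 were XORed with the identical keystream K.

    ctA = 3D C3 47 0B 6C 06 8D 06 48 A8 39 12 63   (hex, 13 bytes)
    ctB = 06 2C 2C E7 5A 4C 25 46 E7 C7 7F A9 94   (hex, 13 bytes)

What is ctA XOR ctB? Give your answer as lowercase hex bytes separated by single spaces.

ctA ⊕ ctB = (M1 ⊕ K) ⊕ (M2 ⊕ K) = M1 ⊕ M2 — the shared key cancels under XOR.
3d ⊕ 06 = 3b
c3 ⊕ 2c = ef
47 ⊕ 2c = 6b
0b ⊕ e7 = ec
6c ⊕ 5a = 36
06 ⊕ 4c = 4a
8d ⊕ 25 = a8
06 ⊕ 46 = 40
48 ⊕ e7 = af
a8 ⊕ c7 = 6f
39 ⊕ 7f = 46
12 ⊕ a9 = bb
63 ⊕ 94 = f7

3b ef 6b ec 36 4a a8 40 af 6f 46 bb f7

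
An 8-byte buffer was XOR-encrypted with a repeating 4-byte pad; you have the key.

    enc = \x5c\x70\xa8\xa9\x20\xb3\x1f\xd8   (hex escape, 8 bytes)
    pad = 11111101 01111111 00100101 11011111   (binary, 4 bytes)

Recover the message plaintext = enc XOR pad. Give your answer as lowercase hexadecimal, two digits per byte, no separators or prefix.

a10f8d76ddcc3a07

The 4-byte key repeats, so the effective keystream is fd 7f 25 df fd 7f 25 df.
byte 0: 01011100 xor 11111101 = 10100001
byte 1: 01110000 xor 01111111 = 00001111
byte 2: 10101000 xor 00100101 = 10001101
byte 3: 10101001 xor 11011111 = 01110110
byte 4: 00100000 xor 11111101 = 11011101
byte 5: 10110011 xor 01111111 = 11001100
byte 6: 00011111 xor 00100101 = 00111010
byte 7: 11011000 xor 11011111 = 00000111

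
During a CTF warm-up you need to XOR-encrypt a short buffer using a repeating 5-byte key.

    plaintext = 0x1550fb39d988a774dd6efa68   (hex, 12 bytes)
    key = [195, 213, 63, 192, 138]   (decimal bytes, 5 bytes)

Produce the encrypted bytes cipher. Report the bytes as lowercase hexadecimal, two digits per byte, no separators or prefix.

d685c4f9534b724b1de439bd

The 5-byte key repeats, so the effective keystream is c3 d5 3f c0 8a c3 d5 3f c0 8a c3 d5.
byte 0: 15 ⊕ c3 = d6
byte 1: 50 ⊕ d5 = 85
byte 2: fb ⊕ 3f = c4
byte 3: 39 ⊕ c0 = f9
byte 4: d9 ⊕ 8a = 53
byte 5: 88 ⊕ c3 = 4b
byte 6: a7 ⊕ d5 = 72
byte 7: 74 ⊕ 3f = 4b
byte 8: dd ⊕ c0 = 1d
byte 9: 6e ⊕ 8a = e4
byte 10: fa ⊕ c3 = 39
byte 11: 68 ⊕ d5 = bd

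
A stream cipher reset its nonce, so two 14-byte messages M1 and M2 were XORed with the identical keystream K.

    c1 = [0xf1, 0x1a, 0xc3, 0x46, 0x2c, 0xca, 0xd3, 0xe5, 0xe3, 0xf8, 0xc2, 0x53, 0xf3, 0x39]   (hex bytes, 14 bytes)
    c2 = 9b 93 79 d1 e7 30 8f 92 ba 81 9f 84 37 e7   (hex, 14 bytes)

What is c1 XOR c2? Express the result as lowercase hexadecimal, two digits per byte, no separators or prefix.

6a89ba97cbfa5c7759795dd7c4de

c1 ⊕ c2 = (M1 ⊕ K) ⊕ (M2 ⊕ K) = M1 ⊕ M2 — the shared key cancels under XOR.
f1 XOR 9b = 6a
1a XOR 93 = 89
c3 XOR 79 = ba
46 XOR d1 = 97
2c XOR e7 = cb
ca XOR 30 = fa
d3 XOR 8f = 5c
e5 XOR 92 = 77
e3 XOR ba = 59
f8 XOR 81 = 79
c2 XOR 9f = 5d
53 XOR 84 = d7
f3 XOR 37 = c4
39 XOR e7 = de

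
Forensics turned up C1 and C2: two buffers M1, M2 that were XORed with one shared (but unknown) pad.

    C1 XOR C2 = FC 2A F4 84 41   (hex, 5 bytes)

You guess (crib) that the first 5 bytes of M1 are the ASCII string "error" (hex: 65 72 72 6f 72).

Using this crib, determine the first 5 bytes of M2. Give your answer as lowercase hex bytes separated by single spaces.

Since C1 ⊕ C2 = M1 ⊕ M2, XORing with the guessed M1 bytes yields the corresponding M2 bytes: M2 = (C1 ⊕ C2) ⊕ M1.
byte 0: fc ⊕ 65 = 99
byte 1: 2a ⊕ 72 = 58
byte 2: f4 ⊕ 72 = 86
byte 3: 84 ⊕ 6f = eb
byte 4: 41 ⊕ 72 = 33

99 58 86 eb 33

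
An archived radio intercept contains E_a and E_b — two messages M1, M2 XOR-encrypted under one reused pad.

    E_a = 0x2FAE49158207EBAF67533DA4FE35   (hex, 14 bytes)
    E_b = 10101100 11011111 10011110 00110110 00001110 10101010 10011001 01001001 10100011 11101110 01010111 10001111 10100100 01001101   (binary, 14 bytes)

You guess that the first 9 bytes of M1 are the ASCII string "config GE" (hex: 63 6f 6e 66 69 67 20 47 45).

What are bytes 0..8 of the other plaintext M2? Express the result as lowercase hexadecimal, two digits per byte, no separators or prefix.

First, E_a ⊕ E_b = (M1 ⊕ K) ⊕ (M2 ⊕ K) = M1 ⊕ M2, so the key drops out. Then M2 = (M1 ⊕ M2) ⊕ M1 over the first 9 bytes.
byte 0: (2f ⊕ ac) ⊕ 63 = 83 ⊕ 63 = e0
byte 1: (ae ⊕ df) ⊕ 6f = 71 ⊕ 6f = 1e
byte 2: (49 ⊕ 9e) ⊕ 6e = d7 ⊕ 6e = b9
byte 3: (15 ⊕ 36) ⊕ 66 = 23 ⊕ 66 = 45
byte 4: (82 ⊕ 0e) ⊕ 69 = 8c ⊕ 69 = e5
byte 5: (07 ⊕ aa) ⊕ 67 = ad ⊕ 67 = ca
byte 6: (eb ⊕ 99) ⊕ 20 = 72 ⊕ 20 = 52
byte 7: (af ⊕ 49) ⊕ 47 = e6 ⊕ 47 = a1
byte 8: (67 ⊕ a3) ⊕ 45 = c4 ⊕ 45 = 81

e01eb945e5ca52a181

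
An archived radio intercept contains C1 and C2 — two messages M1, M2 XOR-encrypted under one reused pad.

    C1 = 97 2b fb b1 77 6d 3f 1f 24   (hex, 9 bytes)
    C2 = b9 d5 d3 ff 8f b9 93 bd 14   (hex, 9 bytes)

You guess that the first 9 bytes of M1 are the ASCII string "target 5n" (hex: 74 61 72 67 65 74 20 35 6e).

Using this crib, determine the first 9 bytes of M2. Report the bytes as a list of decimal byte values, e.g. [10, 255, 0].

First, C1 ⊕ C2 = (M1 ⊕ K) ⊕ (M2 ⊕ K) = M1 ⊕ M2, so the key drops out. Then M2 = (M1 ⊕ M2) ⊕ M1 over the first 9 bytes.
byte 0: (97 xor b9) xor 74 = 2e xor 74 = 5a
byte 1: (2b xor d5) xor 61 = fe xor 61 = 9f
byte 2: (fb xor d3) xor 72 = 28 xor 72 = 5a
byte 3: (b1 xor ff) xor 67 = 4e xor 67 = 29
byte 4: (77 xor 8f) xor 65 = f8 xor 65 = 9d
byte 5: (6d xor b9) xor 74 = d4 xor 74 = a0
byte 6: (3f xor 93) xor 20 = ac xor 20 = 8c
byte 7: (1f xor bd) xor 35 = a2 xor 35 = 97
byte 8: (24 xor 14) xor 6e = 30 xor 6e = 5e

[90, 159, 90, 41, 157, 160, 140, 151, 94]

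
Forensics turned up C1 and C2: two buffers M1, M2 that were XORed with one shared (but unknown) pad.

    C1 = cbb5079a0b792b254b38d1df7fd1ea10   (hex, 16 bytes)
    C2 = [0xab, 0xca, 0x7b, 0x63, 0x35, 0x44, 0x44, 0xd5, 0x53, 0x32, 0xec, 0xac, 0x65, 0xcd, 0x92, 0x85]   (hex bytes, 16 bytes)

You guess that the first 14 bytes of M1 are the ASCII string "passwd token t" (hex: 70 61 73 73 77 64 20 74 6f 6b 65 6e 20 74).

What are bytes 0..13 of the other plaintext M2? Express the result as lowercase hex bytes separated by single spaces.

10 1e 0f 8a 49 59 4f 84 77 61 58 1d 3a 68

First, C1 ⊕ C2 = (M1 ⊕ K) ⊕ (M2 ⊕ K) = M1 ⊕ M2, so the key drops out. Then M2 = (M1 ⊕ M2) ⊕ M1 over the first 14 bytes.
byte 0: (cb ⊕ ab) ⊕ 70 = 60 ⊕ 70 = 10
byte 1: (b5 ⊕ ca) ⊕ 61 = 7f ⊕ 61 = 1e
byte 2: (07 ⊕ 7b) ⊕ 73 = 7c ⊕ 73 = 0f
byte 3: (9a ⊕ 63) ⊕ 73 = f9 ⊕ 73 = 8a
byte 4: (0b ⊕ 35) ⊕ 77 = 3e ⊕ 77 = 49
byte 5: (79 ⊕ 44) ⊕ 64 = 3d ⊕ 64 = 59
byte 6: (2b ⊕ 44) ⊕ 20 = 6f ⊕ 20 = 4f
byte 7: (25 ⊕ d5) ⊕ 74 = f0 ⊕ 74 = 84
byte 8: (4b ⊕ 53) ⊕ 6f = 18 ⊕ 6f = 77
byte 9: (38 ⊕ 32) ⊕ 6b = 0a ⊕ 6b = 61
byte 10: (d1 ⊕ ec) ⊕ 65 = 3d ⊕ 65 = 58
byte 11: (df ⊕ ac) ⊕ 6e = 73 ⊕ 6e = 1d
byte 12: (7f ⊕ 65) ⊕ 20 = 1a ⊕ 20 = 3a
byte 13: (d1 ⊕ cd) ⊕ 74 = 1c ⊕ 74 = 68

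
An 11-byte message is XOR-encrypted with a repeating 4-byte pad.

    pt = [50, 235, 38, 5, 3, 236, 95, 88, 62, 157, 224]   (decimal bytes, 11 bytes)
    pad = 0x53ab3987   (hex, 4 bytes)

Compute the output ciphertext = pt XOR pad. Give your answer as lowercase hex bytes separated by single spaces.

61 40 1f 82 50 47 66 df 6d 36 d9

The 4-byte key repeats, so the effective keystream is 53 ab 39 87 53 ab 39 87 53 ab 39.
byte 0: 32 ^ 53 = 61
byte 1: eb ^ ab = 40
byte 2: 26 ^ 39 = 1f
byte 3: 05 ^ 87 = 82
byte 4: 03 ^ 53 = 50
byte 5: ec ^ ab = 47
byte 6: 5f ^ 39 = 66
byte 7: 58 ^ 87 = df
byte 8: 3e ^ 53 = 6d
byte 9: 9d ^ ab = 36
byte 10: e0 ^ 39 = d9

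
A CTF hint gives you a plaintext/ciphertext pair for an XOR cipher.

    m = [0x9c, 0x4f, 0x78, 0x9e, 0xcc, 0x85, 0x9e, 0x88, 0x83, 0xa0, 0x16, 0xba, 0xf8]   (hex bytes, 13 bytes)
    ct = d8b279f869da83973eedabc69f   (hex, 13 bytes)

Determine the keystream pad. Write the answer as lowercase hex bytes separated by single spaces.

Since ct = m ⊕ pad, XORing both sides with m gives pad = m ⊕ ct.
byte 0: 9c ⊕ d8 = 44
byte 1: 4f ⊕ b2 = fd
byte 2: 78 ⊕ 79 = 01
byte 3: 9e ⊕ f8 = 66
byte 4: cc ⊕ 69 = a5
byte 5: 85 ⊕ da = 5f
byte 6: 9e ⊕ 83 = 1d
byte 7: 88 ⊕ 97 = 1f
byte 8: 83 ⊕ 3e = bd
byte 9: a0 ⊕ ed = 4d
byte 10: 16 ⊕ ab = bd
byte 11: ba ⊕ c6 = 7c
byte 12: f8 ⊕ 9f = 67

44 fd 01 66 a5 5f 1d 1f bd 4d bd 7c 67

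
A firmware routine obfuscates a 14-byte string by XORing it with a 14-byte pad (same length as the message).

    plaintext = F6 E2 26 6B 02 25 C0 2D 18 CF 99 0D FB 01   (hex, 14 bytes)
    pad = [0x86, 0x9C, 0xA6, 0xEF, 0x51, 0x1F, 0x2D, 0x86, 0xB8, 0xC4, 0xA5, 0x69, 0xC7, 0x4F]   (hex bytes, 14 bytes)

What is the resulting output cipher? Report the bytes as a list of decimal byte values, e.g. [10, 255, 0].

f6 xor 86 = 70
e2 xor 9c = 7e
26 xor a6 = 80
6b xor ef = 84
02 xor 51 = 53
25 xor 1f = 3a
c0 xor 2d = ed
2d xor 86 = ab
18 xor b8 = a0
cf xor c4 = 0b
99 xor a5 = 3c
0d xor 69 = 64
fb xor c7 = 3c
01 xor 4f = 4e

[112, 126, 128, 132, 83, 58, 237, 171, 160, 11, 60, 100, 60, 78]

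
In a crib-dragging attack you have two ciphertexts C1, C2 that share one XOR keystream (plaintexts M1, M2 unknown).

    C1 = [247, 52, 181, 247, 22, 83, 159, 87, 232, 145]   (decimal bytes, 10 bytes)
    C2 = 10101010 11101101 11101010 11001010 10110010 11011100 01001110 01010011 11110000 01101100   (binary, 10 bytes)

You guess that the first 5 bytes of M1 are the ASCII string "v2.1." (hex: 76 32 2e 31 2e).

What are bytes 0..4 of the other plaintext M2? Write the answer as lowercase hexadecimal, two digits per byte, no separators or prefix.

First, C1 ⊕ C2 = (M1 ⊕ K) ⊕ (M2 ⊕ K) = M1 ⊕ M2, so the key drops out. Then M2 = (M1 ⊕ M2) ⊕ M1 over the first 5 bytes.
byte 0: (f7 ^ aa) ^ 76 = 5d ^ 76 = 2b
byte 1: (34 ^ ed) ^ 32 = d9 ^ 32 = eb
byte 2: (b5 ^ ea) ^ 2e = 5f ^ 2e = 71
byte 3: (f7 ^ ca) ^ 31 = 3d ^ 31 = 0c
byte 4: (16 ^ b2) ^ 2e = a4 ^ 2e = 8a

2beb710c8a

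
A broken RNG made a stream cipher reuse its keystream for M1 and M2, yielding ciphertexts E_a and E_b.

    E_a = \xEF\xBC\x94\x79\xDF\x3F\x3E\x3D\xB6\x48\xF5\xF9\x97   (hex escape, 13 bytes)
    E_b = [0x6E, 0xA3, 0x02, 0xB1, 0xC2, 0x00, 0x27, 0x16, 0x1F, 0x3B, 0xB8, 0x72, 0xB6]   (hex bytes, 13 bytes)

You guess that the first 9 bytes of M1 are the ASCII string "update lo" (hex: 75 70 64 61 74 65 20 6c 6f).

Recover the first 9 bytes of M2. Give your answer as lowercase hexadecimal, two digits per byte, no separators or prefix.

First, E_a ⊕ E_b = (M1 ⊕ K) ⊕ (M2 ⊕ K) = M1 ⊕ M2, so the key drops out. Then M2 = (M1 ⊕ M2) ⊕ M1 over the first 9 bytes.
byte 0: (ef xor 6e) xor 75 = 81 xor 75 = f4
byte 1: (bc xor a3) xor 70 = 1f xor 70 = 6f
byte 2: (94 xor 02) xor 64 = 96 xor 64 = f2
byte 3: (79 xor b1) xor 61 = c8 xor 61 = a9
byte 4: (df xor c2) xor 74 = 1d xor 74 = 69
byte 5: (3f xor 00) xor 65 = 3f xor 65 = 5a
byte 6: (3e xor 27) xor 20 = 19 xor 20 = 39
byte 7: (3d xor 16) xor 6c = 2b xor 6c = 47
byte 8: (b6 xor 1f) xor 6f = a9 xor 6f = c6

f46ff2a9695a3947c6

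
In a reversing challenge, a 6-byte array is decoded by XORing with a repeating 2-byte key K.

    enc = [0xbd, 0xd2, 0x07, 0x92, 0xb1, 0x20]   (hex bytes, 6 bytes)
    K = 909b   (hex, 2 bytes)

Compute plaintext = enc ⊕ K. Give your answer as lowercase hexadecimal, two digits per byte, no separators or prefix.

2d49970921bb

The 2-byte key repeats, so the effective keystream is 90 9b 90 9b 90 9b.
byte 0: bd ^ 90 = 2d
byte 1: d2 ^ 9b = 49
byte 2: 07 ^ 90 = 97
byte 3: 92 ^ 9b = 09
byte 4: b1 ^ 90 = 21
byte 5: 20 ^ 9b = bb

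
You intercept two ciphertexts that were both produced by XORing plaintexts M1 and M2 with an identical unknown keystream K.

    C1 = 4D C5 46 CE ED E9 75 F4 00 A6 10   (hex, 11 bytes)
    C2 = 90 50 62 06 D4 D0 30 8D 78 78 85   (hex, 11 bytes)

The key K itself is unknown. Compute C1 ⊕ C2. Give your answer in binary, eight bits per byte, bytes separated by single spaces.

C1 ⊕ C2 = (M1 ⊕ K) ⊕ (M2 ⊕ K) = M1 ⊕ M2 — the shared key cancels under XOR.
byte 0: 4d xor 90 = dd
byte 1: c5 xor 50 = 95
byte 2: 46 xor 62 = 24
byte 3: ce xor 06 = c8
byte 4: ed xor d4 = 39
byte 5: e9 xor d0 = 39
byte 6: 75 xor 30 = 45
byte 7: f4 xor 8d = 79
byte 8: 00 xor 78 = 78
byte 9: a6 xor 78 = de
byte 10: 10 xor 85 = 95

11011101 10010101 00100100 11001000 00111001 00111001 01000101 01111001 01111000 11011110 10010101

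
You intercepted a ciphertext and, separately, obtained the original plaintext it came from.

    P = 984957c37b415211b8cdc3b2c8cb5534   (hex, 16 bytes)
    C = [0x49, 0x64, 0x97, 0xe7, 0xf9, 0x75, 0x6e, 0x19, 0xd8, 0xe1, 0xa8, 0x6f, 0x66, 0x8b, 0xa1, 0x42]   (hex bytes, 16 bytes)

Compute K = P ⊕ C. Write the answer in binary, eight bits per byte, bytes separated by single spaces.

Since C = P ⊕ K, XORing both sides with P gives K = P ⊕ C.
byte 0: 152 ^  73 = 209
byte 1:  73 ^ 100 =  45
byte 2:  87 ^ 151 = 192
byte 3: 195 ^ 231 =  36
byte 4: 123 ^ 249 = 130
byte 5:  65 ^ 117 =  52
byte 6:  82 ^ 110 =  60
byte 7:  17 ^  25 =   8
byte 8: 184 ^ 216 =  96
byte 9: 205 ^ 225 =  44
byte 10: 195 ^ 168 = 107
byte 11: 178 ^ 111 = 221
byte 12: 200 ^ 102 = 174
byte 13: 203 ^ 139 =  64
byte 14:  85 ^ 161 = 244
byte 15:  52 ^  66 = 118

11010001 00101101 11000000 00100100 10000010 00110100 00111100 00001000 01100000 00101100 01101011 11011101 10101110 01000000 11110100 01110110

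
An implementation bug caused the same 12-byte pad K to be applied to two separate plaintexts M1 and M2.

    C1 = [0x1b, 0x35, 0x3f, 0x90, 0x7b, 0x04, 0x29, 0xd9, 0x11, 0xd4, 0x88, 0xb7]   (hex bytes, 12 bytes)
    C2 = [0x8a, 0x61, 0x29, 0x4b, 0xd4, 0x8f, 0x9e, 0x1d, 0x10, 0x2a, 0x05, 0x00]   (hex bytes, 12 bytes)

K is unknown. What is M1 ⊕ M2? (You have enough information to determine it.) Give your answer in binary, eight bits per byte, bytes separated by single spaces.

10010001 01010100 00010110 11011011 10101111 10001011 10110111 11000100 00000001 11111110 10001101 10110111

C1 ⊕ C2 = (M1 ⊕ K) ⊕ (M2 ⊕ K) = M1 ⊕ M2 — the shared key cancels under XOR.
00011011 XOR 10001010 = 10010001
00110101 XOR 01100001 = 01010100
00111111 XOR 00101001 = 00010110
10010000 XOR 01001011 = 11011011
01111011 XOR 11010100 = 10101111
00000100 XOR 10001111 = 10001011
00101001 XOR 10011110 = 10110111
11011001 XOR 00011101 = 11000100
00010001 XOR 00010000 = 00000001
11010100 XOR 00101010 = 11111110
10001000 XOR 00000101 = 10001101
10110111 XOR 00000000 = 10110111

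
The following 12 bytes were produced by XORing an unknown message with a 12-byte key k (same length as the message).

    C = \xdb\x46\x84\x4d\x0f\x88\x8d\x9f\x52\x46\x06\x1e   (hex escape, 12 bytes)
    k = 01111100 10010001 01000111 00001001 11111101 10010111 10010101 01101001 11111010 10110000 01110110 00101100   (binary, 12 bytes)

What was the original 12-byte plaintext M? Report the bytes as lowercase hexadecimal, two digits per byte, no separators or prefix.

a7d7c344f21f18f6a8f67032

11011011 xor 01111100 = 10100111
01000110 xor 10010001 = 11010111
10000100 xor 01000111 = 11000011
01001101 xor 00001001 = 01000100
00001111 xor 11111101 = 11110010
10001000 xor 10010111 = 00011111
10001101 xor 10010101 = 00011000
10011111 xor 01101001 = 11110110
01010010 xor 11111010 = 10101000
01000110 xor 10110000 = 11110110
00000110 xor 01110110 = 01110000
00011110 xor 00101100 = 00110010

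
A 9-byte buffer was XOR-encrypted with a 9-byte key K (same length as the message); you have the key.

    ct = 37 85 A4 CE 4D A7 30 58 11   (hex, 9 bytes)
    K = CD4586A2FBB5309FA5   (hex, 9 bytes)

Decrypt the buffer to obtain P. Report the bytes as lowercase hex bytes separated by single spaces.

 55 ⊕ 205 = 250
133 ⊕  69 = 192
164 ⊕ 134 =  34
206 ⊕ 162 = 108
 77 ⊕ 251 = 182
167 ⊕ 181 =  18
 48 ⊕  48 =   0
 88 ⊕ 159 = 199
 17 ⊕ 165 = 180

fa c0 22 6c b6 12 00 c7 b4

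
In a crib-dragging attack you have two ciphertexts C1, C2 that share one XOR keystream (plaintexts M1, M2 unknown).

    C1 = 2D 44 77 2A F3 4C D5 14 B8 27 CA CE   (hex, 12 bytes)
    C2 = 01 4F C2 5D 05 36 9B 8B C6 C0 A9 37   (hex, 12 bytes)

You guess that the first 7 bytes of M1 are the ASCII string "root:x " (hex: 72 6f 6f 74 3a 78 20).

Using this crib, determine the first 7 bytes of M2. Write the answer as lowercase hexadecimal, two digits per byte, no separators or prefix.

5e64da03cc026e

First, C1 ⊕ C2 = (M1 ⊕ K) ⊕ (M2 ⊕ K) = M1 ⊕ M2, so the key drops out. Then M2 = (M1 ⊕ M2) ⊕ M1 over the first 7 bytes.
byte 0: (2d ^ 01) ^ 72 = 2c ^ 72 = 5e
byte 1: (44 ^ 4f) ^ 6f = 0b ^ 6f = 64
byte 2: (77 ^ c2) ^ 6f = b5 ^ 6f = da
byte 3: (2a ^ 5d) ^ 74 = 77 ^ 74 = 03
byte 4: (f3 ^ 05) ^ 3a = f6 ^ 3a = cc
byte 5: (4c ^ 36) ^ 78 = 7a ^ 78 = 02
byte 6: (d5 ^ 9b) ^ 20 = 4e ^ 20 = 6e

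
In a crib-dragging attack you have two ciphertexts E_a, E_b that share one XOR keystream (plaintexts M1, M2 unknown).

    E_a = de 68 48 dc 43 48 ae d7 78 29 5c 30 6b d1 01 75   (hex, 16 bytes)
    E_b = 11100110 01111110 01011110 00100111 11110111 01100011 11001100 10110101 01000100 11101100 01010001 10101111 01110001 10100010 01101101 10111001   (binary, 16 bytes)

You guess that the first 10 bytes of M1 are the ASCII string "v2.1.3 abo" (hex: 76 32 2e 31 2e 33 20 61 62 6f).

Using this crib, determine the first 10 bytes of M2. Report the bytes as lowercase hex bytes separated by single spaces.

First, E_a ⊕ E_b = (M1 ⊕ K) ⊕ (M2 ⊕ K) = M1 ⊕ M2, so the key drops out. Then M2 = (M1 ⊕ M2) ⊕ M1 over the first 10 bytes.
byte 0: (de XOR e6) XOR 76 = 38 XOR 76 = 4e
byte 1: (68 XOR 7e) XOR 32 = 16 XOR 32 = 24
byte 2: (48 XOR 5e) XOR 2e = 16 XOR 2e = 38
byte 3: (dc XOR 27) XOR 31 = fb XOR 31 = ca
byte 4: (43 XOR f7) XOR 2e = b4 XOR 2e = 9a
byte 5: (48 XOR 63) XOR 33 = 2b XOR 33 = 18
byte 6: (ae XOR cc) XOR 20 = 62 XOR 20 = 42
byte 7: (d7 XOR b5) XOR 61 = 62 XOR 61 = 03
byte 8: (78 XOR 44) XOR 62 = 3c XOR 62 = 5e
byte 9: (29 XOR ec) XOR 6f = c5 XOR 6f = aa

4e 24 38 ca 9a 18 42 03 5e aa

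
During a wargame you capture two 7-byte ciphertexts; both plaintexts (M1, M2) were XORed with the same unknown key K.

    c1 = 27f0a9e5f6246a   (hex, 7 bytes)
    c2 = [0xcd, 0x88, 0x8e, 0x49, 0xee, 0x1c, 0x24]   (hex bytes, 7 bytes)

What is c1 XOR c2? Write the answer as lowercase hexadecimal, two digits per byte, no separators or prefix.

ea7827ac18384e

c1 ⊕ c2 = (M1 ⊕ K) ⊕ (M2 ⊕ K) = M1 ⊕ M2 — the shared key cancels under XOR.
 39 XOR 205 = 234
240 XOR 136 = 120
169 XOR 142 =  39
229 XOR  73 = 172
246 XOR 238 =  24
 36 XOR  28 =  56
106 XOR  36 =  78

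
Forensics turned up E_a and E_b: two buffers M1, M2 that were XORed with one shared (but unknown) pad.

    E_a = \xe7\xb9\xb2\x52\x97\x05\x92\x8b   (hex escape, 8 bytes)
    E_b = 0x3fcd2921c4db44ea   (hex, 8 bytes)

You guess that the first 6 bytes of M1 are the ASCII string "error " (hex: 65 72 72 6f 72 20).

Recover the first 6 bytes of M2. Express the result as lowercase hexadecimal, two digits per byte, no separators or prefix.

bd06e91c21fe

First, E_a ⊕ E_b = (M1 ⊕ K) ⊕ (M2 ⊕ K) = M1 ⊕ M2, so the key drops out. Then M2 = (M1 ⊕ M2) ⊕ M1 over the first 6 bytes.
byte 0: (e7 xor 3f) xor 65 = d8 xor 65 = bd
byte 1: (b9 xor cd) xor 72 = 74 xor 72 = 06
byte 2: (b2 xor 29) xor 72 = 9b xor 72 = e9
byte 3: (52 xor 21) xor 6f = 73 xor 6f = 1c
byte 4: (97 xor c4) xor 72 = 53 xor 72 = 21
byte 5: (05 xor db) xor 20 = de xor 20 = fe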